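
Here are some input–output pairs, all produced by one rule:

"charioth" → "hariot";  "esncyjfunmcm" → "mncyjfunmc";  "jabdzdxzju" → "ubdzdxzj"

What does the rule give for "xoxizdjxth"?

hxizdjxt

Each output is the input with this applied: delete the first 2 characters, then move the last character to the front.
Doing the same to "xoxizdjxth": "hxizdjxt".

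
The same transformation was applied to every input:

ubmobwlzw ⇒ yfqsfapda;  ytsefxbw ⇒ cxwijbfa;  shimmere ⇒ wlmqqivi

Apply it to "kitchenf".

omxglirj

The transformation: shift every letter 4 places forward in the alphabet (wrapping around).
For "kitchenf" the result is "omxglirj".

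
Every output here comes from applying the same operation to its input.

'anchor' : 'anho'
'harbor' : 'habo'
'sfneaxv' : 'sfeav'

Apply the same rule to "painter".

Rule — double every character, then keep one character in every 3, starting at position 1 (positions 1st, 4th, 7th, ...).
Applying both steps to "painter": "ppaaiinntteerr", then "pantr".

pantr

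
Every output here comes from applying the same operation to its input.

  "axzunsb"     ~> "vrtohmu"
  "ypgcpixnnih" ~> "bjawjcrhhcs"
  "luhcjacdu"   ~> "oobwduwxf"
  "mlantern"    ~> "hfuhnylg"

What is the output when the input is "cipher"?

The pattern: shift every letter 6 places backward in the alphabet (wrapping around), then swap the first and last characters.
For "cipher", step one produces "wcjbyl"; step two turns that into "lcjbyw".

lcjbyw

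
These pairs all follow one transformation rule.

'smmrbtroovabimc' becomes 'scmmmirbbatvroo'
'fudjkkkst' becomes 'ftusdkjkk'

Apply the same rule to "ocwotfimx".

oxcmwioft

What's happening: take characters alternately from the front and the back (1st, last, 2nd, 2nd-last, ...).
Doing the same to "ocwotfimx": "oxcmwioft".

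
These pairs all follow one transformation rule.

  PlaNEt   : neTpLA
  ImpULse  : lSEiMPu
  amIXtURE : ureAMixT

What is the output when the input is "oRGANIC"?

Looking at the pairs, the operation is to move the last 3 characters to the front (rotate right by 3), then flip the case of every letter.
Working it through for "oRGANIC": intermediate "NICoRGA", final "nicOrga".
(Check on "amIXtURE": → "UREamIXt" → "ureAMixT" ✓)

nicOrga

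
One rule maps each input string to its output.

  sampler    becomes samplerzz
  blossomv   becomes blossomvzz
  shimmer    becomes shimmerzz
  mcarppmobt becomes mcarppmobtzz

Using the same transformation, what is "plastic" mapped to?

What's happening: append "zz".
Doing the same to "plastic": "plasticzz".

plasticzz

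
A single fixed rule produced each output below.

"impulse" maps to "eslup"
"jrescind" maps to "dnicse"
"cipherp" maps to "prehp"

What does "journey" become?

yenru

In each case the input is transformed by: reverse the string, then delete the last 2 characters.
On "journey": the first step gives "yenruoj", and the second then gives "yenru".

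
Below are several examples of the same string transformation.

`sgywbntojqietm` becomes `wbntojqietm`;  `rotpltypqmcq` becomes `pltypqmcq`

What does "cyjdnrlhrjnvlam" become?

Looking at the pairs, the operation is to delete the first 3 characters.
For "cyjdnrlhrjnvlam" the result is "dnrlhrjnvlam".

dnrlhrjnvlam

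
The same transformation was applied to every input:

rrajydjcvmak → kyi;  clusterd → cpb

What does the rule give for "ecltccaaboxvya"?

twy

The pattern: shift every letter 2 places backward in the alphabet (wrapping around), then keep only the last 3 characters.
For "ecltccaaboxvya", step one produces "cajraayyzmvtwy"; step two turns that into "twy".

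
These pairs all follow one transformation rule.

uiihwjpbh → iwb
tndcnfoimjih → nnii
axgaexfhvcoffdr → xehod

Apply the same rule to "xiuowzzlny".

iwl

Looking at the pairs, the operation is to keep one character in every 3, starting at position 2 (positions 2nd, 5th, 8th, ...).
So "xiuowzzlny" becomes "iwl".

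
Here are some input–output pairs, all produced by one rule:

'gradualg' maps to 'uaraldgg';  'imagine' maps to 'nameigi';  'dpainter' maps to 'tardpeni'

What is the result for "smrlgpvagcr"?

Looking at the pairs, the operation is to sort the characters into reverse alphabetical order, then take characters alternately from the front and the back (1st, last, 2nd, 2nd-last, ...).
Doing the same to "smrlgpvagcr": "vascrgrgplm".

vascrgrgplm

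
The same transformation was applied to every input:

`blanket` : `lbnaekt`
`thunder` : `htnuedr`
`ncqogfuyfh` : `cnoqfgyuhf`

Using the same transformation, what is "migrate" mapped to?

imrgtae

The transformation: swap each adjacent pair of characters (1↔2, 3↔4, ...).
So "migrate" becomes "imrgtae".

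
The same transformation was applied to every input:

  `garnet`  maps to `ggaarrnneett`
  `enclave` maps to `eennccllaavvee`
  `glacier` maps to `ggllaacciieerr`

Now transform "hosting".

hhoossttiinngg

Rule — double every character.
On "hosting" that produces "hhoossttiinngg".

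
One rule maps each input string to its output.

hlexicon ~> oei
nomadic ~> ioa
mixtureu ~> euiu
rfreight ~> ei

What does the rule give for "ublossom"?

The rule is to move the last 2 characters to the front (rotate right by 2), then keep only the vowels.
On "ublossom": the first step gives "omubloss", and the second then gives "ouo".
(Check on "mixtureu": → "eumixtur" → "euiu" ✓)

ouo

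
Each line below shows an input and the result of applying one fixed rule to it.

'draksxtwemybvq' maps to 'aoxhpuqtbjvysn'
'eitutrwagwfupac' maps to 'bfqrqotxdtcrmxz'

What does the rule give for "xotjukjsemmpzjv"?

In each case the input is transformed by: shift every letter 3 places backward in the alphabet (wrapping around).
"xotjukjsemmpzjv" → "ulqgrhgpbjjmwgs".

ulqgrhgpbjjmwgs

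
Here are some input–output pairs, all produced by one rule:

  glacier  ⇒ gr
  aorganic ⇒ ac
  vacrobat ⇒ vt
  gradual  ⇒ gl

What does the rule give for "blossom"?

bm

Rule — take characters alternately from the front and the back (1st, last, 2nd, 2nd-last, ...), then keep only the first 2 characters.
On "blossom": the first step gives "bmlooss", and the second then gives "bm".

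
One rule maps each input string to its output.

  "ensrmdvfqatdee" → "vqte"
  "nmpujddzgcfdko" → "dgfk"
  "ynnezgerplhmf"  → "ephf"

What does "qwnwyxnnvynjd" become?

Each output is the input with this applied: keep every other character starting from the first (positions 1st, 3rd, 5th, ...), then delete the first 3 characters.
On "qwnwyxnnvynjd": the first step gives "qnynvnd", and the second then gives "nvnd".
(Check on "nmpujddzgcfdko": → "npjdgfk" → "dgfk" ✓)

nvnd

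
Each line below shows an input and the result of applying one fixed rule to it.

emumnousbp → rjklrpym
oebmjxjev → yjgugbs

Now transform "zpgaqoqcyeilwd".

What's happening: delete the first 2 characters, then shift every letter 3 places backward in the alphabet (wrapping around).
Starting from "zpgaqoqcyeilwd": after the first operation, "gaqoqcyeilwd"; after the second, "dxnlnzvbfita".

dxnlnzvbfita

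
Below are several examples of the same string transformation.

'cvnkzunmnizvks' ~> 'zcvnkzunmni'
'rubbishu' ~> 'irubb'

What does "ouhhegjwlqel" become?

The rule is to delete the last 3 characters, then move the last character to the front.
Applying both steps to "ouhhegjwlqel": "ouhhegjwl", then "louhhegjw".
(Check on "rubbishu": → "rubbi" → "irubb" ✓)

louhhegjw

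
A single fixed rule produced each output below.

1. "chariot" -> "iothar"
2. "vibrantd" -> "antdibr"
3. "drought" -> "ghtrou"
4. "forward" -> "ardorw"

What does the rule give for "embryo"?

Looking at the pairs, the operation is to delete the first character, then move the first 3 characters to the end (rotate left by 3).
Starting from "embryo": after the first operation, "mbryo"; after the second, "yombr".

yombr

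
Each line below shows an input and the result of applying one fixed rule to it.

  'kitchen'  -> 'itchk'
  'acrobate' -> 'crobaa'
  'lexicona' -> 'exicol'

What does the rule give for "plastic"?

lastp

The transformation: delete the last 2 characters, then move the first character to the end.
On "plastic" that produces "lastp".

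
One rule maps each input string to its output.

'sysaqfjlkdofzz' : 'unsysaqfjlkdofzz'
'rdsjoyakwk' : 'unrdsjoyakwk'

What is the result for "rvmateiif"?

unrvmateiif

Rule — prepend "un".
"rvmateiif" → "unrvmateiif".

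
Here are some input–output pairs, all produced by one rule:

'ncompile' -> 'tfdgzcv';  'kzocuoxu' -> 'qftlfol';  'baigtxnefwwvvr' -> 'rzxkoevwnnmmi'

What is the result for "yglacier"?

xcrtzvi

Looking at the pairs, the operation is to shift every letter 9 places backward in the alphabet (wrapping around), then delete the first character.
"yglacier" → "pxcrtzvi" → "xcrtzvi".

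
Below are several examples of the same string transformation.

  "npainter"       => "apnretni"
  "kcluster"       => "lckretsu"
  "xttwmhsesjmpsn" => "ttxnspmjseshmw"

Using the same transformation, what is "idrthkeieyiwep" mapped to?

rdipewiyeiekht

Rule — move the first 3 characters to the end (rotate left by 3), then reverse the string.
Working it through for "idrthkeieyiwep": intermediate "thkeieyiwepidr", final "rdipewiyeiekht".
(Check on "xttwmhsesjmpsn": → "wmhsesjmpsnxtt" → "ttxnspmjseshmw" ✓)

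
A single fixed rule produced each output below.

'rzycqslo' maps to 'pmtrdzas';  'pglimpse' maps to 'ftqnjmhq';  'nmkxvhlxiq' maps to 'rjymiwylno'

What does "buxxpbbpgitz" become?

Each output is the input with this applied: reverse the string, then shift every letter 1 place forward in the alphabet (wrapping around).
Applying both steps to "buxxpbbpgitz": "ztigpbbpxxub", then "aujhqccqyyvc".
(Check on "pglimpse": → "espmilgp" → "ftqnjmhq" ✓)

aujhqccqyyvc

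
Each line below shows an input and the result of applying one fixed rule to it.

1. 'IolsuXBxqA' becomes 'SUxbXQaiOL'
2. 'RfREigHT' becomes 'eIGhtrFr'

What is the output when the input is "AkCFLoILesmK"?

In each case the input is transformed by: move the first 3 characters to the end (rotate left by 3), then flip the case of every letter.
"AkCFLoILesmK" → "flOilESMkaKc".
(Check on "IolsuXBxqA": → "suXBxqAIol" → "SUxbXQaiOL" ✓)

flOilESMkaKc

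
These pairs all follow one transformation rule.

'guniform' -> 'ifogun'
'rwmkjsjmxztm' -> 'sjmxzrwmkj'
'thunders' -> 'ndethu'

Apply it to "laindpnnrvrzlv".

Looking at the pairs, the operation is to delete the last 2 characters, then swap the front and back halves of the string.
Working it through for "laindpnnrvrzlv": intermediate "laindpnnrvrz", final "nnrvrzlaindp".
(Check on "rwmkjsjmxztm": → "rwmkjsjmxz" → "sjmxzrwmkj" ✓)

nnrvrzlaindp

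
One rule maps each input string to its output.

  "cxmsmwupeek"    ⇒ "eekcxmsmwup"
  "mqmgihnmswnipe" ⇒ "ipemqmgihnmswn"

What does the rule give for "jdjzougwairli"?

The pattern: move the last 3 characters to the front (rotate right by 3).
So "jdjzougwairli" becomes "rlijdjzougwai".

rlijdjzougwai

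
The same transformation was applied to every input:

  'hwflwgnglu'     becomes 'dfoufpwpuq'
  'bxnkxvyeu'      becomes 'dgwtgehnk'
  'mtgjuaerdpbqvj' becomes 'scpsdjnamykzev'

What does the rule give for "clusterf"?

The rule is to shift every letter 9 places forward in the alphabet (wrapping around), then swap the first and last characters.
Applying both steps to "clusterf": "ludbcnao", then "oudbcnal".

oudbcnal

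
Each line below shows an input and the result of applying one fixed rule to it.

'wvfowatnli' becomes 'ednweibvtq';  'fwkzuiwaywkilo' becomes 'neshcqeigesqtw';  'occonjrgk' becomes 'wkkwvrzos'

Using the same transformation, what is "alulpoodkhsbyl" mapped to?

The transformation: shift every letter 8 places forward in the alphabet (wrapping around).
So "alulpoodkhsbyl" becomes "itctxwwlspajgt".

itctxwwlspajgt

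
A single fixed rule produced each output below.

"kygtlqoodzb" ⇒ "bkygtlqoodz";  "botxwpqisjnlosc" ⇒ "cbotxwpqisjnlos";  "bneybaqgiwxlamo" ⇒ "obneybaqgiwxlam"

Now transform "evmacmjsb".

The pattern: move the last character to the front.
For "evmacmjsb" the result is "bevmacmjs".

bevmacmjs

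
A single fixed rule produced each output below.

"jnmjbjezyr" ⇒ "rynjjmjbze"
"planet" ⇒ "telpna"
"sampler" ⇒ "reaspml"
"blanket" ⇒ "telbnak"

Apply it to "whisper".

rehwsip

In each case the input is transformed by: move the last 2 characters to the front (rotate right by 2), then swap each adjacent pair of characters (1↔2, 3↔4, ...).
Applying both steps to "whisper": "erwhisp", then "rehwsip".
(Check on "planet": → "etplan" → "telpna" ✓)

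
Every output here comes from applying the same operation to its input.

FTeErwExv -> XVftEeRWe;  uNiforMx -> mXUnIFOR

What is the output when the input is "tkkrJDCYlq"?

In each case the input is transformed by: move the last 2 characters to the front (rotate right by 2), then flip the case of every letter.
"tkkrJDCYlq" → "lqtkkrJDCY" → "LQTKKRjdcy".

LQTKKRjdcy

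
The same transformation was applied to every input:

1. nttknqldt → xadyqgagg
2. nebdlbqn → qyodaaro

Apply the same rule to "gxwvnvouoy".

In each case the input is transformed by: shift every letter 13 places forward in the alphabet (wrapping around) — i.e. ROT13, then move the first 3 characters to the end (rotate left by 3).
Working it through for "gxwvnvouoy": intermediate "tkjiaibhbl", final "iaibhbltkj".

iaibhbltkj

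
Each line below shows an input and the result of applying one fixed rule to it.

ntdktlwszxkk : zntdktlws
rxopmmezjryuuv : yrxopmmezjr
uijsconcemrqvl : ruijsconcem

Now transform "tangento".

etang

In each case the input is transformed by: delete the last 3 characters, then move the last character to the front.
Starting from "tangento": after the first operation, "tange"; after the second, "etang".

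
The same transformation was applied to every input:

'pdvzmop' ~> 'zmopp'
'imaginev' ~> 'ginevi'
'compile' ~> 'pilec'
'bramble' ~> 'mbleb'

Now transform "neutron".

In each case the input is transformed by: move the first character to the end, then delete the first 2 characters.
Working it through for "neutron": intermediate "eutronn", final "tronn".

tronn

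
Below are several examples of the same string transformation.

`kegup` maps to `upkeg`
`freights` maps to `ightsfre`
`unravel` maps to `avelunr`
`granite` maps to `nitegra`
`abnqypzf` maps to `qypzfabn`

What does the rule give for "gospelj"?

Each output is the input with this applied: move the first 3 characters to the end (rotate left by 3).
Doing the same to "gospelj": "peljgos".

peljgos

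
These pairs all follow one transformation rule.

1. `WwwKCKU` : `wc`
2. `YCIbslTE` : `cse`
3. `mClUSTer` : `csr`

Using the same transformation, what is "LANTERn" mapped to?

The transformation: keep one character in every 3, starting at position 2 (positions 2nd, 5th, 8th, ...), then convert every letter to lowercase.
For "LANTERn", step one produces "AE"; step two turns that into "ae".

ae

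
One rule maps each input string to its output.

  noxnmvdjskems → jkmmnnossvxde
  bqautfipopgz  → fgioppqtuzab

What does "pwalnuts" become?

Looking at the pairs, the operation is to sort the characters into alphabetical order, then move the first 2 characters to the end (rotate left by 2).
On "pwalnuts" that produces "npstuwal".

npstuwal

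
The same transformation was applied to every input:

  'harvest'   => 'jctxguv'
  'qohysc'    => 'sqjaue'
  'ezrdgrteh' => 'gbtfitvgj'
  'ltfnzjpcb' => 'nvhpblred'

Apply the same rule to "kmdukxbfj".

In each case the input is transformed by: shift every letter 2 places forward in the alphabet (wrapping around).
Applying that to "kmdukxbfj" gives "mofwmzdhl".

mofwmzdhl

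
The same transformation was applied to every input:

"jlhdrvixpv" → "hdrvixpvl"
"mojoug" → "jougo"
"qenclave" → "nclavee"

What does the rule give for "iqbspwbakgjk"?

Looking at the pairs, the operation is to delete the first character, then move the first character to the end.
Doing the same to "iqbspwbakgjk": "bspwbakgjkq".

bspwbakgjkq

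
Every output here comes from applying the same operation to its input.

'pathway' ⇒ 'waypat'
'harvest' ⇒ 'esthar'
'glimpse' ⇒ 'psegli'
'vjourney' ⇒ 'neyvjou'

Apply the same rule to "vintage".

agevin

What's happening: move the last 3 characters to the front (rotate right by 3), then delete the last character.
On "vintage": the first step gives "agevint", and the second then gives "agevin".
(Check on "glimpse": → "pseglim" → "psegli" ✓)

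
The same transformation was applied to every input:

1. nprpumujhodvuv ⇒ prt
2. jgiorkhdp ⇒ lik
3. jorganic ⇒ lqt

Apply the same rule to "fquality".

hsw

The transformation: shift every letter 2 places forward in the alphabet (wrapping around), then keep only the first 3 characters.
On "fquality": the first step gives "hswcnkva", and the second then gives "hsw".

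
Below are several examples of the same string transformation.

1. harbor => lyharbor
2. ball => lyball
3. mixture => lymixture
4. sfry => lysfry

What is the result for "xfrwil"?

In each case the input is transformed by: prepend "ly".
On "xfrwil" that produces "lyxfrwil".

lyxfrwil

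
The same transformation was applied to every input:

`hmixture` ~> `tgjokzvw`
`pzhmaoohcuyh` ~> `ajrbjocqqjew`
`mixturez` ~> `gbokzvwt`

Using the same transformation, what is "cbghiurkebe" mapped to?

dgedijkwtmg

The pattern: shift every letter 2 places forward in the alphabet (wrapping around), then move the last 2 characters to the front (rotate right by 2).
On "cbghiurkebe": the first step gives "edijkwtmgdg", and the second then gives "dgedijkwtmg".
(Check on "pzhmaoohcuyh": → "rbjocqqjewaj" → "ajrbjocqqjew" ✓)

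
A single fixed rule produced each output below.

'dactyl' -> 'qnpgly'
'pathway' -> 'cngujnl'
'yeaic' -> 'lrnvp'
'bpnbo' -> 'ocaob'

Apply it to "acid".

npvq

The pattern: shift every letter 13 places forward in the alphabet (wrapping around) — i.e. ROT13.
"acid" → "npvq".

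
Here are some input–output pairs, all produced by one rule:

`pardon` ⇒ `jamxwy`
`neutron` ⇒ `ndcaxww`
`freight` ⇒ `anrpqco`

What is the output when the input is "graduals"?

Rule — move the first character to the end, then shift every letter 9 places forward in the alphabet (wrapping around).
Working it through for "graduals": intermediate "radualsg", final "ajmdjubp".
(Check on "freight": → "reightf" → "anrpqco" ✓)

ajmdjubp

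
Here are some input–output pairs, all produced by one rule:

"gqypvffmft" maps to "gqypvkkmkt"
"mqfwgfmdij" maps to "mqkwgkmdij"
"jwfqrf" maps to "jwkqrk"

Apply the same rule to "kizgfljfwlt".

kizgkljkwlt

What's happening: replace every "f" with "k".
On "kizgfljfwlt" that produces "kizgkljkwlt".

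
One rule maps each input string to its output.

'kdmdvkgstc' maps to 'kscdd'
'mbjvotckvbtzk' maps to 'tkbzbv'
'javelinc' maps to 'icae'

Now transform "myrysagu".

The pattern: keep every other character starting from the second (positions 2nd, 4th, 6th, ...), then move the first 2 characters to the end (rotate left by 2).
"myrysagu" → "yyau" → "auyy".
(Check on "javelinc": → "aeic" → "icae" ✓)

auyy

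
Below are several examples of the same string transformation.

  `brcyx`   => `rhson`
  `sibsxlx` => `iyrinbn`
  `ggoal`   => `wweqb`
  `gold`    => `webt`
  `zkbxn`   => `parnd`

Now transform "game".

wqcu

In each case the input is transformed by: shift every letter 10 places backward in the alphabet (wrapping around).
On "game" that produces "wqcu".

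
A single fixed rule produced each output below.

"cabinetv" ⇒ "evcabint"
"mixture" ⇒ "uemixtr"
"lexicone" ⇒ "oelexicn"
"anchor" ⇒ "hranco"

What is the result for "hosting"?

ighostn

Each output is the input with this applied: move the last 2 characters to the front (rotate right by 2), then swap the first and last characters.
Working it through for "hosting": intermediate "nghosti", final "ighostn".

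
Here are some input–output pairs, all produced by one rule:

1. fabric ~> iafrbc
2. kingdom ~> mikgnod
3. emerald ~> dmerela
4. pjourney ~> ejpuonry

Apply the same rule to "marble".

Looking at the pairs, the operation is to swap each adjacent pair of characters (1↔2, 3↔4, ...), then move the last character to the front.
For "marble", step one produces "ambrel"; step two turns that into "lambre".

lambre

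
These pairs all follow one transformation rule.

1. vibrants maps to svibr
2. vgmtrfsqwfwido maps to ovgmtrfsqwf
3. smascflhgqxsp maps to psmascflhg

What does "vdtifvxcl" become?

lvdtif

What's happening: move the last character to the front, then delete the last 3 characters.
For "vdtifvxcl" the result is "lvdtif".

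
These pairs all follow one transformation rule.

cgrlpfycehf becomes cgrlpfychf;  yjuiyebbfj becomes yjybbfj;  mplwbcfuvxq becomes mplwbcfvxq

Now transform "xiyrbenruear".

The transformation: remove every vowel.
For "xiyrbenruear" the result is "xyrbnrr".

xyrbnrr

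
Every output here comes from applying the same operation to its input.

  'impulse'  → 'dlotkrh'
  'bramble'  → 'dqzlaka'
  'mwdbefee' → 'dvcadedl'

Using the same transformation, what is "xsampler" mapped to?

qrzlokdw

Each output is the input with this applied: swap the first and last characters, then shift every letter 1 place backward in the alphabet (wrapping around).
"xsampler" → "qrzlokdw".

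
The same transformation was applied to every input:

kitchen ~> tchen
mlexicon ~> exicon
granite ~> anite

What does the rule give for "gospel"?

What's happening: delete the first 2 characters.
On "gospel" that produces "spel".

spel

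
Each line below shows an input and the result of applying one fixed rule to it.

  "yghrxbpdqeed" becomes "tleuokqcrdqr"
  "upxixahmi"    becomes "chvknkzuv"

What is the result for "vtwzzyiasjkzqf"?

gimjlmnvwfmxsd

In each case the input is transformed by: shift every letter 13 places forward in the alphabet (wrapping around) — i.e. ROT13, then swap each adjacent pair of characters (1↔2, 3↔4, ...).
For "vtwzzyiasjkzqf", step one produces "igjmmlvnfwxmds"; step two turns that into "gimjlmnvwfmxsd".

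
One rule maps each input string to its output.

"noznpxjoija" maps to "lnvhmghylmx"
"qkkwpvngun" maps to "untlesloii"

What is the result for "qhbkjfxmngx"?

The pattern: move the first 3 characters to the end (rotate left by 3), then shift every letter 2 places backward in the alphabet (wrapping around).
"qhbkjfxmngx" → "kjfxmngxqhb" → "ihdvklevofz".

ihdvklevofz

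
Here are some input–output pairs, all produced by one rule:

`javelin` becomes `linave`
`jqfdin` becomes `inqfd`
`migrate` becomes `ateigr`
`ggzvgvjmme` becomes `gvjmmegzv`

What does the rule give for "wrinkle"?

Looking at the pairs, the operation is to delete the first character, then move the first 3 characters to the end (rotate left by 3).
On "wrinkle": the first step gives "rinkle", and the second then gives "klerin".
(Check on "migrate": → "igrate" → "ateigr" ✓)

klerin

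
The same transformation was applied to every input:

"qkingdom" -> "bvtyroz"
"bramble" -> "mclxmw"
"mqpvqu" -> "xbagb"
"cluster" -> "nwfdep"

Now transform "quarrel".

The pattern: delete the last character, then shift every letter 11 places forward in the alphabet (wrapping around).
For "quarrel", step one produces "quarre"; step two turns that into "bflccp".
(Check on "qkingdom": → "qkingdo" → "bvtyroz" ✓)

bflccp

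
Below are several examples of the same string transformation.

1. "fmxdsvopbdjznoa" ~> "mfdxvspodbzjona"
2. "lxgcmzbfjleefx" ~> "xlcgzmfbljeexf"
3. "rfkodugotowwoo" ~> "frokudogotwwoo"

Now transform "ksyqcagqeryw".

The transformation: swap each adjacent pair of characters (1↔2, 3↔4, ...).
Applying that to "ksyqcagqeryw" gives "skqyacqgrewy".

skqyacqgrewy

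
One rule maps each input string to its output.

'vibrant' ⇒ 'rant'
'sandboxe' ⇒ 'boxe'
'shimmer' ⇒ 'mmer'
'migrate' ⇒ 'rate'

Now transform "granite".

In each case the input is transformed by: keep only the last 4 characters.
So "granite" becomes "nite".

nite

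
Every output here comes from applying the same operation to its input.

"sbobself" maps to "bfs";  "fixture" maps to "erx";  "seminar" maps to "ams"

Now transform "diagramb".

Each output is the input with this applied: sort the characters into alphabetical order, then keep one character in every 3, starting at position 1 (positions 1st, 4th, 7th, ...).
For "diagramb" the result is "adm".

adm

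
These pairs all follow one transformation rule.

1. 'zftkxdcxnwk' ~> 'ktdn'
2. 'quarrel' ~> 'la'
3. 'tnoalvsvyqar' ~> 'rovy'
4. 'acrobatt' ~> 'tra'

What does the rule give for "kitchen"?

nt

Each output is the input with this applied: move the last 2 characters to the front (rotate right by 2), then keep one character in every 3, starting at position 2 (positions 2nd, 5th, 8th, ...).
For "kitchen" the result is "nt".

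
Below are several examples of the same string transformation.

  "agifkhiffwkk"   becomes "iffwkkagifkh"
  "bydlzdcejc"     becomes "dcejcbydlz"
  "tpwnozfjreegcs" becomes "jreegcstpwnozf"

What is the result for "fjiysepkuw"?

What's happening: swap the front and back halves of the string.
For "fjiysepkuw" the result is "epkuwfjiys".

epkuwfjiys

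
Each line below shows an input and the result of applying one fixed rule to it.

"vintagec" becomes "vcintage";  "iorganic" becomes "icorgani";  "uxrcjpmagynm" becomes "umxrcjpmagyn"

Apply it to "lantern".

Rule — swap the first and last characters, then move the last character to the front.
For "lantern", step one produces "nanterl"; step two turns that into "lnanter".
(Check on "iorganic": → "corganii" → "icorgani" ✓)

lnanter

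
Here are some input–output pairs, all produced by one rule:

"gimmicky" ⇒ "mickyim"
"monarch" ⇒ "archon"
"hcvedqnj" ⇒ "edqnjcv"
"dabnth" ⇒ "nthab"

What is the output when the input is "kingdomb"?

gdombin

The rule is to delete the first character, then move the first 2 characters to the end (rotate left by 2).
For "kingdomb", step one produces "ingdomb"; step two turns that into "gdombin".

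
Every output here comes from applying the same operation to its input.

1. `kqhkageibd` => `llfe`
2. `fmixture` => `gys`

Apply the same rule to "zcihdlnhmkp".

aiol

Rule — keep one character in every 3, starting at position 1 (positions 1st, 4th, 7th, ...), then shift every letter 1 place forward in the alphabet (wrapping around).
Starting from "zcihdlnhmkp": after the first operation, "zhnk"; after the second, "aiol".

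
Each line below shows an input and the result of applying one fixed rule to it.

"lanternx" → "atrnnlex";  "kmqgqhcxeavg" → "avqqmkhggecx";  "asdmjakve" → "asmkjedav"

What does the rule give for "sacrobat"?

asrocbat

What's happening: sort the characters into reverse alphabetical order, then swap the first and last characters.
"sacrobat" → "tsrocbaa" → "asrocbat".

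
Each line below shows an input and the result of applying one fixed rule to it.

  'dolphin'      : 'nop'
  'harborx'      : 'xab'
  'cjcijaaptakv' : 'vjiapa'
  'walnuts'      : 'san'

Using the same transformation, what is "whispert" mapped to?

thse

The pattern: move the last 2 characters to the front (rotate right by 2), then keep every other character starting from the second (positions 2nd, 4th, 6th, ...).
On "whispert" that produces "thse".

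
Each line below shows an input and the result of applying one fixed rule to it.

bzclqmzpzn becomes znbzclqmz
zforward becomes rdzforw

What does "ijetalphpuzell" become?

llijetalphpuz

Each output is the input with this applied: move the last 3 characters to the front (rotate right by 3), then delete the first character.
So "ijetalphpuzell" becomes "llijetalphpuz".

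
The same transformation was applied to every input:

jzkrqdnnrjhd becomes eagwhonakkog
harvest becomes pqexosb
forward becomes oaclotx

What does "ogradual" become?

xildoxar

The pattern: move the last 2 characters to the front (rotate right by 2), then shift every letter 3 places backward in the alphabet (wrapping around).
Starting from "ogradual": after the first operation, "alogradu"; after the second, "xildoxar".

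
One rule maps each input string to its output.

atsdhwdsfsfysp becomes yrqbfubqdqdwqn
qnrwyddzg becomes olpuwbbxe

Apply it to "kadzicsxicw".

iybxgaqvgau

The pattern: shift every letter 2 places backward in the alphabet (wrapping around).
"kadzicsxicw" → "iybxgaqvgau".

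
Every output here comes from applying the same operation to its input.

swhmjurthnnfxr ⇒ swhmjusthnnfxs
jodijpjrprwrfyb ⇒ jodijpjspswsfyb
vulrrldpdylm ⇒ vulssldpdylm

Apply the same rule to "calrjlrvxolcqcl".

calsjlsvxolcqcl

What's happening: replace every "r" with "s".
So "calrjlrvxolcqcl" becomes "calsjlsvxolcqcl".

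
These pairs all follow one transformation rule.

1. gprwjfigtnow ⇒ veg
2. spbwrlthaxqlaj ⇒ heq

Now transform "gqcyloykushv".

vfr

What's happening: shift every letter 11 places backward in the alphabet (wrapping around), then keep only the first 3 characters.
Applying both steps to "gqcyloykushv": "vfrnadnzjhwk", then "vfr".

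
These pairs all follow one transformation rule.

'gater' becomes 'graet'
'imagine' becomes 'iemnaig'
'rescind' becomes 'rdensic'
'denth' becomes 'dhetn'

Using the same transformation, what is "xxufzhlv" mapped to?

Looking at the pairs, the operation is to take characters alternately from the front and the back (1st, last, 2nd, 2nd-last, ...).
On "xxufzhlv" that produces "xvxluhfz".

xvxluhfz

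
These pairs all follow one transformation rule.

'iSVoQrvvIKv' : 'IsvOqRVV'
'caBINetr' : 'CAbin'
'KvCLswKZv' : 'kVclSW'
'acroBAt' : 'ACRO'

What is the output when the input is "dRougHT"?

DrOU

Each output is the input with this applied: flip the case of every letter, then delete the last 3 characters.
For "dRougHT", step one produces "DrOUGht"; step two turns that into "DrOU".
(Check on "acroBAt": → "ACRObaT" → "ACRO" ✓)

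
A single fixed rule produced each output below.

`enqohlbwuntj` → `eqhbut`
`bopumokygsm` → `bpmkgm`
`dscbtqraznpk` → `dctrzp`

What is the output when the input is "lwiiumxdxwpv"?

liuxxp

The transformation: keep every other character starting from the first (positions 1st, 3rd, 5th, ...).
On "lwiiumxdxwpv" that produces "liuxxp".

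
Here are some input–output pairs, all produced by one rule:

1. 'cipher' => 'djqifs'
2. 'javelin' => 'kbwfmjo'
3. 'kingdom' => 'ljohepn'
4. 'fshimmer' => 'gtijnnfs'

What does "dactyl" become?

ebduzm

Each output is the input with this applied: shift every letter 1 place forward in the alphabet (wrapping around).
So "dactyl" becomes "ebduzm".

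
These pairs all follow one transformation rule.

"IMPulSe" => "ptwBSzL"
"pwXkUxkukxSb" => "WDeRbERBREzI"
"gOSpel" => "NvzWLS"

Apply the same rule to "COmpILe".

The rule is to flip the case of every letter, then shift every letter 7 places forward in the alphabet (wrapping around).
On "COmpILe": the first step gives "coMPilE", and the second then gives "jvTWpsL".

jvTWpsL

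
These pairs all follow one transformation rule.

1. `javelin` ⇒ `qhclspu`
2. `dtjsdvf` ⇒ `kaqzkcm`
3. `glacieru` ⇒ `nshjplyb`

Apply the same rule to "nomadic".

Looking at the pairs, the operation is to shift every letter 7 places forward in the alphabet (wrapping around).
So "nomadic" becomes "uvthkpj".

uvthkpj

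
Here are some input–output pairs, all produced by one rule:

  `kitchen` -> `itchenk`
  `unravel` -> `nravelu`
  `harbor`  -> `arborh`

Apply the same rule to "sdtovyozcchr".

dtovyozcchrs

Looking at the pairs, the operation is to move the first character to the end.
Doing the same to "sdtovyozcchr": "dtovyozcchrs".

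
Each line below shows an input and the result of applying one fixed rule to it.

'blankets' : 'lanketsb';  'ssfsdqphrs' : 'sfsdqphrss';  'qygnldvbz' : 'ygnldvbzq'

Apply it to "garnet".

What's happening: move the first character to the end.
"garnet" → "arnetg".

arnetg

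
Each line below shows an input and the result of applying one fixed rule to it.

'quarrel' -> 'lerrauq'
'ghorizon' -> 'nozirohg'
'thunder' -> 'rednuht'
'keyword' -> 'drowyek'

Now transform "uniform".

The pattern: reverse the string.
Applying that to "uniform" gives "mrofinu".

mrofinu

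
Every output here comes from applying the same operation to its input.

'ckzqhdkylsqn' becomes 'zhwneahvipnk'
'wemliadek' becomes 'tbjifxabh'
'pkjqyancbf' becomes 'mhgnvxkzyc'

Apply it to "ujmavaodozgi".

rgjxsxlalwdf

What's happening: shift every letter 3 places backward in the alphabet (wrapping around).
Doing the same to "ujmavaodozgi": "rgjxsxlalwdf".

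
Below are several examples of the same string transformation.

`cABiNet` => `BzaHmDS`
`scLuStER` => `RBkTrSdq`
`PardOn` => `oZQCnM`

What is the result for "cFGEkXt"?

In each case the input is transformed by: shift every letter 1 place backward in the alphabet (wrapping around), then flip the case of every letter.
For "cFGEkXt", step one produces "bEFDjWs"; step two turns that into "BefdJwS".

BefdJwS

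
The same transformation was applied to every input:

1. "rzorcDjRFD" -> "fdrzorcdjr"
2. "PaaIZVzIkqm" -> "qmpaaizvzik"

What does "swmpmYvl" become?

vlswmpmy

What's happening: move the last 2 characters to the front (rotate right by 2), then convert every letter to lowercase.
Working it through for "swmpmYvl": intermediate "vlswmpmY", final "vlswmpmy".
(Check on "PaaIZVzIkqm": → "qmPaaIZVzIk" → "qmpaaizvzik" ✓)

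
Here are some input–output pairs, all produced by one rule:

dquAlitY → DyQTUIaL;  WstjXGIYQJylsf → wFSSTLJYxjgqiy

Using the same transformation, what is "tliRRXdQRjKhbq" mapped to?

TQLBIHrkrJxrDq

Looking at the pairs, the operation is to flip the case of every letter, then take characters alternately from the front and the back (1st, last, 2nd, 2nd-last, ...).
For "tliRRXdQRjKhbq" the result is "TQLBIHrkrJxrDq".
(Check on "WstjXGIYQJylsf": → "wSTJxgiyqjYLSF" → "wFSSTLJYxjgqiy" ✓)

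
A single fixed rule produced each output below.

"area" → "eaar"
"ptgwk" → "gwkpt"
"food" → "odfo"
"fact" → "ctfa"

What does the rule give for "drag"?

agdr

Rule — move the first 2 characters to the end (rotate left by 2).
Doing the same to "drag": "agdr".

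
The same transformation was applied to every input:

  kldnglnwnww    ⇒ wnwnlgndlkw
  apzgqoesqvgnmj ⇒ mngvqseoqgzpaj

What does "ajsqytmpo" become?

The rule is to reverse the string, then move the first character to the end.
For "ajsqytmpo", step one produces "opmtyqsja"; step two turns that into "pmtyqsjao".
(Check on "apzgqoesqvgnmj": → "jmngvqseoqgzpa" → "mngvqseoqgzpaj" ✓)

pmtyqsjao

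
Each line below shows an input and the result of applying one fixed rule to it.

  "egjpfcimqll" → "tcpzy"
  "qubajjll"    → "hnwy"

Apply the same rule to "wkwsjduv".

What's happening: shift every letter 13 places forward in the alphabet (wrapping around) — i.e. ROT13, then keep every other character starting from the second (positions 2nd, 4th, 6th, ...).
Applying both steps to "wkwsjduv": "jxjfwqhi", then "xfqi".

xfqi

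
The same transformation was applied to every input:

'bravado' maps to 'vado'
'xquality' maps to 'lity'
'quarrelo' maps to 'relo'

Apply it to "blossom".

ssom

Each output is the input with this applied: keep only the last 4 characters.
For "blossom" the result is "ssom".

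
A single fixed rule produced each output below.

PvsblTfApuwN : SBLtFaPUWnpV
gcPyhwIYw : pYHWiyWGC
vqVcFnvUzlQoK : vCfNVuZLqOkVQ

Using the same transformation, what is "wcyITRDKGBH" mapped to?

The transformation: move the first 2 characters to the end (rotate left by 2), then flip the case of every letter.
On "wcyITRDKGBH": the first step gives "yITRDKGBHwc", and the second then gives "YitrdkgbhWC".

YitrdkgbhWC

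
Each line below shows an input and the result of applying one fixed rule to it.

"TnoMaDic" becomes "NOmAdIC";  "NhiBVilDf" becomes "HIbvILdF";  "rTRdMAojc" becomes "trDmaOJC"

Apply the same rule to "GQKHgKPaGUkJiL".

Looking at the pairs, the operation is to delete the first character, then flip the case of every letter.
Working it through for "GQKHgKPaGUkJiL": intermediate "QKHgKPaGUkJiL", final "qkhGkpAguKjIl".
(Check on "rTRdMAojc": → "TRdMAojc" → "trDmaOJC" ✓)

qkhGkpAguKjIl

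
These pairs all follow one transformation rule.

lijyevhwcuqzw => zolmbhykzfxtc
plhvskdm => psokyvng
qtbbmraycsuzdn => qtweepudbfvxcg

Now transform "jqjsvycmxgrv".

ymtmvybfpaju

What's happening: shift every letter 3 places forward in the alphabet (wrapping around), then move the last character to the front.
On "jqjsvycmxgrv" that produces "ymtmvybfpaju".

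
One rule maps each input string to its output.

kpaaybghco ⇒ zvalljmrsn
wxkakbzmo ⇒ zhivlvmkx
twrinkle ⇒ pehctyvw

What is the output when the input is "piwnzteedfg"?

rathykeppoq

What's happening: move the last character to the front, then shift every letter 11 places forward in the alphabet (wrapping around).
On "piwnzteedfg": the first step gives "gpiwnzteedf", and the second then gives "rathykeppoq".
(Check on "kpaaybghco": → "okpaaybghc" → "zvalljmrsn" ✓)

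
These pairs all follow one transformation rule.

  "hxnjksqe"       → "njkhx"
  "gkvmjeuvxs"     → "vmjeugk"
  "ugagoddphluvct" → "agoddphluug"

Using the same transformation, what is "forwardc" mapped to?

rwafo

Looking at the pairs, the operation is to delete the last 3 characters, then move the first 2 characters to the end (rotate left by 2).
Applying that to "forwardc" gives "rwafo".
(Check on "ugagoddphluvct": → "ugagoddphlu" → "agoddphluug" ✓)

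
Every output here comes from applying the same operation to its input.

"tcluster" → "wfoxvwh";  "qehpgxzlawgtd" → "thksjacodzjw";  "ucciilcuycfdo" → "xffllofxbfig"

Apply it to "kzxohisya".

ncarklvb

Each output is the input with this applied: delete the last character, then shift every letter 3 places forward in the alphabet (wrapping around).
"kzxohisya" → "kzxohisy" → "ncarklvb".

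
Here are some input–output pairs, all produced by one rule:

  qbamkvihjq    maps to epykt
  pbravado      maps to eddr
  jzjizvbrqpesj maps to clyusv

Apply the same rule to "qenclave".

hfdh

Each output is the input with this applied: shift every letter 3 places forward in the alphabet (wrapping around), then keep every other character starting from the second (positions 2nd, 4th, 6th, ...).
"qenclave" → "thqfodyh" → "hfdh".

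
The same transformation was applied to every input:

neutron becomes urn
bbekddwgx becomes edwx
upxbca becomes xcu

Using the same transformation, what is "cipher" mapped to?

The pattern: move the first character to the end, then keep every other character starting from the second (positions 2nd, 4th, 6th, ...).
"cipher" → "ipherc" → "pec".

pec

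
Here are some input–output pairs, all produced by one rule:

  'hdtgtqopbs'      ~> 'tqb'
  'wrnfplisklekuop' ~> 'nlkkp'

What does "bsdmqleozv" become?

dlz

The pattern: keep one character in every 3, starting at position 3 (positions 3rd, 6th, 9th, ...).
For "bsdmqleozv" the result is "dlz".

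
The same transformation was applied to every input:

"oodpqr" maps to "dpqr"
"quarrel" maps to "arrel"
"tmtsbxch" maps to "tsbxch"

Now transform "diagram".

agram

Rule — delete the first 2 characters.
On "diagram" that produces "agram".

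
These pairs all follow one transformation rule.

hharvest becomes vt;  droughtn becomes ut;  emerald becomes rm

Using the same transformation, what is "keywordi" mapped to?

yw

What's happening: sort the characters into reverse alphabetical order, then keep only the first 2 characters.
On "keywordi": the first step gives "ywrokied", and the second then gives "yw".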